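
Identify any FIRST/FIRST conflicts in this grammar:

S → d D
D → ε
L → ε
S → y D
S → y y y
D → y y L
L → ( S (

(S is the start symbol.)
Yes. S → y D / S → y y y on { 'y' }

A FIRST/FIRST conflict occurs when two productions N → α and N → β for the same non-terminal have FIRST(α) ∩ FIRST(β) ≠ ∅ (with ε ∈ FIRST of a nullable right-hand side, so two nullable alternatives also conflict).

Productions for S:
  S → d D: FIRST = { 'd' }
  S → y D: FIRST = { 'y' }
  S → y y y: FIRST = { 'y' }
Productions for D:
  D → ε: FIRST = { ε }
  D → y y L: FIRST = { 'y' }
Productions for L:
  L → ε: FIRST = { ε }
  L → ( S (: FIRST = { '(' }

Conflict for S: S → y D and S → y y y
  Overlap: { 'y' }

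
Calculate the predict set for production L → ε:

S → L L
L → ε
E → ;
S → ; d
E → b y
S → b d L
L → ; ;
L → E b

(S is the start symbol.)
PREDICT(L → ε) = (FIRST(RHS) \ {ε}) ∪ (FOLLOW(L) if ε ∈ FIRST(RHS), i.e. RHS ⇒* ε)
The right-hand side is ε (FIRST(ε) = { ε }), so the predict set is FOLLOW(L) = { $, ';', 'b' }
PREDICT(L → ε) = { $, ';', 'b' }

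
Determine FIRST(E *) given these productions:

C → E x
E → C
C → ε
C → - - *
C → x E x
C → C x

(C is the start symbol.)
{ '*', '-', 'x' }

FIRST sets of the non-terminals involved (from the grammar, by fixed-point iteration):
  FIRST(E) = { '-', 'x', ε }

To compute FIRST(E *), process the symbols left to right:
Symbol E is a non-terminal. Add FIRST(E) \ {ε} = { '-', 'x' }
E is nullable (ε ∈ FIRST(E)), continue to the next symbol.
Symbol * is a terminal. Add '*' and stop.
FIRST(E *) = { '*', '-', 'x' }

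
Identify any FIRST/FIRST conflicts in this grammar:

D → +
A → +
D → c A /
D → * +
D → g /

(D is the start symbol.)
A FIRST/FIRST conflict occurs when two productions N → α and N → β for the same non-terminal have FIRST(α) ∩ FIRST(β) ≠ ∅ (with ε ∈ FIRST of a nullable right-hand side, so two nullable alternatives also conflict).

Productions for D:
  D → +: FIRST = { '+' }
  D → c A /: FIRST = { 'c' }
  D → * +: FIRST = { '*' }
  D → g /: FIRST = { 'g' }
A has only one production, so no FIRST/FIRST conflict is possible there.

All alternatives of each non-terminal have pairwise disjoint FIRST sets.

Answer: No FIRST/FIRST conflicts.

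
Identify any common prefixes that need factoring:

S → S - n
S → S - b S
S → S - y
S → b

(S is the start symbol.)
Yes, S has productions with common prefix 'S -'

Left-factoring is needed when two productions for the same non-terminal
share a common prefix on the right-hand side.

Productions for S:
  S → S - n
  S → S - b S
  S → S - y
  S → b

Found common prefix 'S -' in productions for S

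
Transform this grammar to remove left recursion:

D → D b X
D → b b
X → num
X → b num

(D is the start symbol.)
D is directly left-recursive. The standard transformation for
  A → A α₁ | ... | A α_m | β₁ | ... | β_n
is
  A  → β₁ A' | ... | β_n A'
  A' → α₁ A' | ... | α_m A' | ε

D → b b becomes D → b b D'
D → D b X becomes D' → b X D'
Add D' → ε

Productions for other non-terminals are unchanged:
  X → num
  X → b num

Resulting grammar:
D → b b D'
D' → b X D'
D' → ε
X → num
X → b num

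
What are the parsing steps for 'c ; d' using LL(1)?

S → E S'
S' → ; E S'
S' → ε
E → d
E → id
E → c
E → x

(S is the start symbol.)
Stack is shown with the top on the left.

Stack     Input    Action
-------------------------
S $       c ; d $  output S → E S'
E S' $    c ; d $  output E → c
c S' $    c ; d $  match 'c'
S' $      ; d $    output S' → ; E S'
; E S' $  ; d $    match ';'
E S' $    d $      output E → d
d S' $    d $      match 'd'
S' $      $        output S' → ε
$         $        accept

The string is accepted.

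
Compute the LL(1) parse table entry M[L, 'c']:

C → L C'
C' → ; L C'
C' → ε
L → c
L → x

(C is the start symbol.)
L → c

To find M[L, 'c'], we find productions for L where 'c' is in the predict set (PREDICT(N → α) = (FIRST(α) \ {ε}) ∪ (FOLLOW(N) if α ⇒* ε)).

L → c: PREDICT = { 'c' }
  'c' is in predict set, so this production goes in M[L, 'c']
L → x: PREDICT = { 'x' }

M[L, 'c'] = L → c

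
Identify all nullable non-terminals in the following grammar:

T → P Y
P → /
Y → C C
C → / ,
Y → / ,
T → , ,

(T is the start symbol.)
There are no ε-productions, so no non-terminal can derive ε.
No non-terminals are nullable.

Answer: None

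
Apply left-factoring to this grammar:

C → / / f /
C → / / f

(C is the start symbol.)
C → / / f C'
C' → /
C' → ε

Left-factoring transforms A → αβ₁ | αβ₂ into A → αA' and A' → β₁ | β₂
(α is the longest common prefix among the alternatives). Repeat until
no nonterminal has two alternatives with a common prefix.

Round 1: C has alternatives sharing prefix '/ / f'. Introduce C': C → / / f C'
  Add: C' → /
  Add: C' → ε

No remaining common prefixes — done.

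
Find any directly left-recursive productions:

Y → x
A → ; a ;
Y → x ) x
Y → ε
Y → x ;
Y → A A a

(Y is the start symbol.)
Y → x: starts with x
A → ; a ;: starts with ';'
Y → x ) x: starts with x
Y → ε: starts with ε
Y → x ;: starts with x
Y → A A a: starts with A

No direct left recursion found.

Answer: No direct left recursion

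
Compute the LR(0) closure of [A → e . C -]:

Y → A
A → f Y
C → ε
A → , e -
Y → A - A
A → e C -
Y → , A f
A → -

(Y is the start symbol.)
{ [A → e . C -], [C → .] }

Start with: [A → e . C -]
  [A → e . C -] has the dot before C: add [C → .]
No further items can be added.

CLOSURE = { [A → e . C -], [C → .] }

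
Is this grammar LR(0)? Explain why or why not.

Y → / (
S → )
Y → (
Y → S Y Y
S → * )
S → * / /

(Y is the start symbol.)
A grammar is LR(0) if no state in the canonical LR(0) collection has:
  - both a shift item (dot before a terminal) and a complete item (shift-reduce conflict), or
  - two or more complete items (reduce-reduce conflict; the accept item [Y' → Y .] counts as a complete item here).

Augment with Y' → Y and build the canonical LR(0) collection (I0 = CLOSURE({[Y' → . Y]}), then GOTO on every symbol after a dot until no new states appear). It has 13 states:
  I0: { [S → . )], [S → . * )], [S → . * / /], [Y → . (], [Y → . / (], [Y → . S Y Y], [Y' → . Y] }  — shift
  I1: { [Y → ( .] }  — reduce
  I2: { [S → ) .] }  — reduce
  I3: { [S → * . )], [S → * . / /] }  — shift
  I4: { [Y → / . (] }  — shift
  I5: { [S → . )], [S → . * )], [S → . * / /], [Y → . (], [Y → . / (], [Y → . S Y Y], [Y → S . Y Y] }  — shift
  I6: { [Y' → Y .] }  — accept
  I7: { [S → . )], [S → . * )], [S → . * / /], [Y → . (], [Y → . / (], [Y → . S Y Y], [Y → S Y . Y] }  — shift
  I8: { [Y → S Y Y .] }  — reduce
  I9: { [Y → / ( .] }  — reduce
  I10: { [S → * ) .] }  — reduce
  I11: { [S → * / . /] }  — shift
  I12: { [S → * / / .] }  — reduce

Every state is either a pure shift/goto state or contains exactly one complete item and nothing to shift — no conflicts. The grammar is LR(0).

Answer: Yes, the grammar is LR(0)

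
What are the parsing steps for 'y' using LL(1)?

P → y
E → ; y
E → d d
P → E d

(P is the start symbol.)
Stack is shown with the top on the left.

Stack  Input  Action
--------------------
P $    y $    output P → y
y $    y $    match 'y'
$      $      accept

The string is accepted.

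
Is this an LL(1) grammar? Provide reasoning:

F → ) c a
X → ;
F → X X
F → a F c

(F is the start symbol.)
Yes, the grammar is LL(1).

A grammar is LL(1) if for each non-terminal N with multiple productions, the predict sets of those productions are pairwise disjoint, where PREDICT(N → α) = (FIRST(α) \ {ε}) ∪ (FOLLOW(N) if α ⇒* ε).

Relevant sets:
  FIRST(X) = { ';' }

For F:
  PREDICT(F → ')' c a) = { ')' }
  PREDICT(F → X X) = { ';' }
  PREDICT(F → a F c) = { 'a' }
X has a single production, so nothing to check there.

All predict sets are disjoint. The grammar IS LL(1).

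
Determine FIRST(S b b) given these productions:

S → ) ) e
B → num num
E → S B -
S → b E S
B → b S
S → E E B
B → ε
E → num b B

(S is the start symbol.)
{ ')', 'b', 'num' }

FIRST sets of the non-terminals involved (from the grammar, by fixed-point iteration):
  FIRST(S) = { ')', 'b', 'num' }

To compute FIRST(S b b), process the symbols left to right:
Symbol S is a non-terminal. Add FIRST(S) \ {ε} = { ')', 'b', 'num' }
S is not nullable (ε ∉ FIRST(S)), so stop here.
FIRST(S b b) = { ')', 'b', 'num' }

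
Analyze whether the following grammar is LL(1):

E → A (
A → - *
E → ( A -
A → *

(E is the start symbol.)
Yes, the grammar is LL(1).

A grammar is LL(1) if for each non-terminal N with multiple productions, the predict sets of those productions are pairwise disjoint, where PREDICT(N → α) = (FIRST(α) \ {ε}) ∪ (FOLLOW(N) if α ⇒* ε).

Relevant sets:
  FIRST(A) = { '*', '-' }

For E:
  PREDICT(E → A '(') = { '*', '-' }
  PREDICT(E → '(' A '-') = { '(' }
For A:
  PREDICT(A → '-' '*') = { '-' }
  PREDICT(A → '*') = { '*' }

All predict sets are disjoint. The grammar IS LL(1).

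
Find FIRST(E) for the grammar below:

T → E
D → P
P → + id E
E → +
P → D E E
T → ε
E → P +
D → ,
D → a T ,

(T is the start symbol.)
{ '+', ',', 'a' }

To compute FIRST(E), examine every production with E on the left-hand side, reading each right-hand side left to right until a non-nullable symbol is reached.

FIRST sets of the other non-terminals involved (by the same procedure, iterated to a fixed point):
  FIRST(P) = { '+', ',', 'a' }

From E → +:
  - '+' is a terminal: add '+' and stop
From E → P +:
  - P is a non-terminal: add FIRST(P) \ {ε} = { '+', ',', 'a' }
    P is not nullable, so stop

Collecting: FIRST(E) = { '+', ',', 'a' }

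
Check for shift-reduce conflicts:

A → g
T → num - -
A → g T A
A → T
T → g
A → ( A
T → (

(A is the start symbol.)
Yes — I1: [T → ( .] vs [A → . ( A]; I4: [A → g .] vs [T → . (]

Augment with A' → A and build the canonical LR(0) collection (I0 = CLOSURE({[A' → . A]}), then GOTO on every symbol after a dot until no new states appear). It has 13 states:
  I0: { [A → . ( A], [A → . T], [A → . g T A], [A → . g], [A' → . A], [T → . (], [T → . g], [T → . num - -] }  — shift
  I1: { [A → ( . A], [A → . ( A], [A → . T], [A → . g T A], [A → . g], [T → ( .], [T → . (], [T → . g], [T → . num - -] }  — shift, reduce
  I2: { [A' → A .] }  — accept
  I3: { [A → T .] }  — reduce
  I4: { [A → g . T A], [A → g .], [T → . (], [T → . g], [T → . num - -], [T → g .] }  — shift, 2 reduces
  I5: { [T → num . - -] }  — shift
  I6: { [T → num - . -] }  — shift
  I7: { [T → num - - .] }  — reduce
  I8: { [T → ( .] }  — reduce
  I9: { [A → . ( A], [A → . T], [A → . g T A], [A → . g], [A → g T . A], [T → . (], [T → . g], [T → . num - -] }  — shift
  I10: { [T → g .] }  — reduce
  I11: { [A → g T A .] }  — reduce
  I12: { [A → ( A .] }  — reduce

I1 contains reduce item [T → ( .] and shift items [A → . ( A], [A → . g], [A → . g T A], [T → . (], [T → . g], [T → . num - -] — shift-reduce conflict.
I4 contains reduce items [A → g .], [T → g .] and shift items [T → . (], [T → . g], [T → . num - -] — shift-reduce conflict.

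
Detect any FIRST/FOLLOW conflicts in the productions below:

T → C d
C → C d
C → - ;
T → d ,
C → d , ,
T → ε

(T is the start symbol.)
A FIRST/FOLLOW conflict occurs when a non-terminal N has a nullable alternative N → β (β ⇒* ε) and another alternative N → α with FIRST(α) ∩ FOLLOW(N) ≠ ∅: on such a lookahead the parser cannot decide between expanding α and letting N vanish via β.

Nullable non-terminals: T.
FIRST sets used below: FIRST(C) = { '-', 'd' }

T: nullable alternative(s) T → ε; FOLLOW(T) = { $ }
  T → C d: FIRST \ {ε} = { '-', 'd' } — disjoint from FOLLOW(T)
  T → d ,: FIRST \ {ε} = { 'd' } — disjoint from FOLLOW(T)
  T → ε: FIRST \ {ε} = { } — this is the only nullable alternative, skip

C has no nullable alternative, so no FIRST/FOLLOW check is needed there.

No FIRST/FOLLOW conflicts found.

Answer: No FIRST/FOLLOW conflicts.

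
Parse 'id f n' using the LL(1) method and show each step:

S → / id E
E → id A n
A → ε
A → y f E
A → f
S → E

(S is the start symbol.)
LL(1) parsing maintains a stack (initially the start symbol over $) and the input. At each step: if the stack top is a terminal, match it against the current input token; if it is a non-terminal N, replace it with the RHS of M[N, lookahead] (the unique production whose predict set contains the lookahead).

Stack is shown with the top on the left.

Stack     Input     Action
--------------------------
S $       id f n $  output S → E
E $       id f n $  output E → id A n
id A n $  id f n $  match 'id'
A n $     f n $     output A → f
f n $     f n $     match 'f'
n $       n $       match 'n'
$         $         accept

The string is accepted.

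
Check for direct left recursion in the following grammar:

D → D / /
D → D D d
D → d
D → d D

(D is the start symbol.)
Direct left recursion occurs when N → N α for some non-terminal N (the right-hand side begins with the left-hand side itself).

D → D / /: LEFT RECURSIVE (starts with D)
D → D D d: LEFT RECURSIVE (starts with D)
D → d: starts with d
D → d D: starts with d

The grammar has direct left recursion on: D.

Answer: Yes, D is left-recursive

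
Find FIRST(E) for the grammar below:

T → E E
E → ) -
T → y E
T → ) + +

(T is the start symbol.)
From E → ) -:
  - ')' is a terminal: add ')' and stop

Collecting: FIRST(E) = { ')' }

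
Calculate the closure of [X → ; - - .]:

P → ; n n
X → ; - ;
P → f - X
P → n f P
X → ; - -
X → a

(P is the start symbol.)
{ [X → ; - - .] }

To compute CLOSURE, for each item [A → α.Bβ] where B is a non-terminal, add [B → .γ] for all productions B → γ; repeat for the newly added items until nothing changes.

Start with: [X → ; - - .]
The dot is at the end, so nothing is added.

CLOSURE = { [X → ; - - .] }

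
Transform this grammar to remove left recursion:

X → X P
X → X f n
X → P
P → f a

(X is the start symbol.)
X is directly left-recursive. The standard transformation for
  A → A α₁ | ... | A α_m | β₁ | ... | β_n
is
  A  → β₁ A' | ... | β_n A'
  A' → α₁ A' | ... | α_m A' | ε

X → P becomes X → P X'
X → X P becomes X' → P X'
X → X f n becomes X' → f n X'
Add X' → ε

Productions for other non-terminals are unchanged:
  P → f a

Resulting grammar:
X → P X'
X' → P X'
X' → f n X'
X' → ε
P → f a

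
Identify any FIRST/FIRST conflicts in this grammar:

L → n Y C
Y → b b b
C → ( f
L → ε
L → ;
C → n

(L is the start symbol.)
A FIRST/FIRST conflict occurs when two productions N → α and N → β for the same non-terminal have FIRST(α) ∩ FIRST(β) ≠ ∅ (with ε ∈ FIRST of a nullable right-hand side, so two nullable alternatives also conflict).

Productions for L:
  L → n Y C: FIRST = { 'n' }
  L → ε: FIRST = { ε }
  L → ;: FIRST = { ';' }
Productions for C:
  C → ( f: FIRST = { '(' }
  C → n: FIRST = { 'n' }
Y has only one production, so no FIRST/FIRST conflict is possible there.

All alternatives of each non-terminal have pairwise disjoint FIRST sets.

Answer: No FIRST/FIRST conflicts.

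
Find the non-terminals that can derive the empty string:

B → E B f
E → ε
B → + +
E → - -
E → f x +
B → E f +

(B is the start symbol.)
ε-productions: E → ε
So E is immediately nullable.
No further non-terminal can be added: every production for the remaining non-terminals contains a terminal or a non-nullable non-terminal.
Nullable = { 'E' }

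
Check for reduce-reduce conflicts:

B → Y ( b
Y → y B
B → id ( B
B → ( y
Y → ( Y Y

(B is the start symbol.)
Augment with B' → B and build the canonical LR(0) collection (I0 = CLOSURE({[B' → . B]}), then GOTO on every symbol after a dot until no new states appear). It has 15 states:
  I0: { [B → . ( y], [B → . Y ( b], [B → . id ( B], [B' → . B], [Y → . ( Y Y], [Y → . y B] }  — shift
  I1: { [B → ( . y], [Y → ( . Y Y], [Y → . ( Y Y], [Y → . y B] }  — shift
  I2: { [B' → B .] }  — accept
  I3: { [B → Y . ( b] }  — shift
  I4: { [B → id . ( B] }  — shift
  I5: { [B → . ( y], [B → . Y ( b], [B → . id ( B], [Y → . ( Y Y], [Y → . y B], [Y → y . B] }  — shift
  I6: { [Y → y B .] }  — reduce
  I7: { [B → . ( y], [B → . Y ( b], [B → . id ( B], [B → id ( . B], [Y → . ( Y Y], [Y → . y B] }  — shift
  I8: { [B → id ( B .] }  — reduce
  I9: { [B → Y ( . b] }  — shift
  I10: { [B → Y ( b .] }  — reduce
  I11: { [Y → ( . Y Y], [Y → . ( Y Y], [Y → . y B] }  — shift
  I12: { [Y → ( Y . Y], [Y → . ( Y Y], [Y → . y B] }  — shift
  I13: { [B → ( y .], [B → . ( y], [B → . Y ( b], [B → . id ( B], [Y → . ( Y Y], [Y → . y B], [Y → y . B] }  — shift, reduce
  I14: { [Y → ( Y Y .] }  — reduce

No state contains more than one complete item.

Answer: No reduce-reduce conflicts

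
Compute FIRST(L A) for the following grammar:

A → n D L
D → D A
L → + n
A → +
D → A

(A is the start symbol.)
{ '+' }

FIRST sets of the non-terminals involved (from the grammar, by fixed-point iteration):
  FIRST(L) = { '+' }

To compute FIRST(L A), process the symbols left to right:
Symbol L is a non-terminal. Add FIRST(L) \ {ε} = { '+' }
L is not nullable (ε ∉ FIRST(L)), so stop here.
FIRST(L A) = { '+' }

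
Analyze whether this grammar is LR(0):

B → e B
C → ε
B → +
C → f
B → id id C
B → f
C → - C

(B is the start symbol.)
No. Shift-reduce conflict between [C → .] and [C → . - C]

A grammar is LR(0) if no state in the canonical LR(0) collection has:
  - both a shift item (dot before a terminal) and a complete item (shift-reduce conflict), or
  - two or more complete items (reduce-reduce conflict; the accept item [B' → B .] counts as a complete item here).

Augment with B' → B and build the canonical LR(0) collection (I0 = CLOSURE({[B' → . B]}), then GOTO on every symbol after a dot until no new states appear). It has 12 states:
  I0: { [B → . +], [B → . e B], [B → . f], [B → . id id C], [B' → . B] }  — shift
  I1: { [B → + .] }  — reduce
  I2: { [B' → B .] }  — accept
  I3: { [B → . +], [B → . e B], [B → . f], [B → . id id C], [B → e . B] }  — shift
  I4: { [B → f .] }  — reduce
  I5: { [B → id . id C] }  — shift
  I6: { [B → id id . C], [C → . - C], [C → . f], [C → .] }  — shift, reduce
  I7: { [C → - . C], [C → . - C], [C → . f], [C → .] }  — shift, reduce
  I8: { [B → id id C .] }  — reduce
  I9: { [C → f .] }  — reduce
  I10: { [C → - C .] }  — reduce
  I11: { [B → e B .] }  — reduce

Conflict in state I6:
  Shift-reduce conflict between [C → .] and [C → . - C]
So the grammar is NOT LR(0).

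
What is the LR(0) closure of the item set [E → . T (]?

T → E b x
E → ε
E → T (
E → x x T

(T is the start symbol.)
To compute CLOSURE, for each item [A → α.Bβ] where B is a non-terminal, add [B → .γ] for all productions B → γ; repeat for the newly added items until nothing changes.

Start with: [E → . T (]
  [E → . T (] has the dot before T: add [T → . E b x]
  [T → . E b x] has the dot before E: add [E → .], [E → . x x T]
No further items can be added.

CLOSURE = { [E → . T (], [E → . x x T], [E → .], [T → . E b x] }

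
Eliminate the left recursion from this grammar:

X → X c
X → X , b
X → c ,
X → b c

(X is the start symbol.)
X → c , X'
X → b c X'
X' → c X'
X' → , b X'
X' → ε

X is directly left-recursive. The standard transformation for
  A → A α₁ | ... | A α_m | β₁ | ... | β_n
is
  A  → β₁ A' | ... | β_n A'
  A' → α₁ A' | ... | α_m A' | ε

X → c , becomes X → c , X'
X → b c becomes X → b c X'
X → X c becomes X' → c X'
X → X , b becomes X' → , b X'
Add X' → ε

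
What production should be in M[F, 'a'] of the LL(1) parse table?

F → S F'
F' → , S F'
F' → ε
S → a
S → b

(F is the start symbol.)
F → S F'

To find M[F, 'a'], we find productions for F where 'a' is in the predict set (PREDICT(N → α) = (FIRST(α) \ {ε}) ∪ (FOLLOW(N) if α ⇒* ε)).

Relevant sets:
  FIRST(S) = { 'a', 'b' }

F → S F': PREDICT = { 'a', 'b' }
  'a' is in predict set, so this production goes in M[F, 'a']

M[F, 'a'] = F → S F'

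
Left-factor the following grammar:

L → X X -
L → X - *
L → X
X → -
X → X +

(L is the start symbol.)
L → X L'
L' → X -
L' → - *
L' → ε
X → -
X → X +

Left-factoring transforms A → αβ₁ | αβ₂ into A → αA' and A' → β₁ | β₂
(α is the longest common prefix among the alternatives). Repeat until
no nonterminal has two alternatives with a common prefix.

Round 1: L has alternatives sharing prefix 'X'. Introduce L': L → X L'
  Add: L' → X -
  Add: L' → - *
  Add: L' → ε

No remaining common prefixes — done.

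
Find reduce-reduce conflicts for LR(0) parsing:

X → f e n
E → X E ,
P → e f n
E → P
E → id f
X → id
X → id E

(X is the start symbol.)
A reduce-reduce conflict occurs when an LR(0) state has two complete items [A → α .] and [B → β .] — both call for a reduction, and with no lookahead the parser cannot choose between them.

Augment with X' → X and build the canonical LR(0) collection (I0 = CLOSURE({[X' → . X]}), then GOTO on every symbol after a dot until no new states appear). It has 16 states:
  I0: { [X → . f e n], [X → . id E], [X → . id], [X' → . X] }  — shift
  I1: { [X' → X .] }  — accept
  I2: { [X → f . e n] }  — shift
  I3: { [E → . P], [E → . X E ,], [E → . id f], [P → . e f n], [X → . f e n], [X → . id E], [X → . id], [X → id . E], [X → id .] }  — shift, reduce
  I4: { [X → id E .] }  — reduce
  I5: { [E → P .] }  — reduce
  I6: { [E → . P], [E → . X E ,], [E → . id f], [E → X . E ,], [P → . e f n], [X → . f e n], [X → . id E], [X → . id] }  — shift
  I7: { [P → e . f n] }  — shift
  I8: { [E → . P], [E → . X E ,], [E → . id f], [E → id . f], [P → . e f n], [X → . f e n], [X → . id E], [X → . id], [X → id . E], [X → id .] }  — shift, reduce
  I9: { [E → id f .], [X → f . e n] }  — shift, reduce
  I10: { [X → f e . n] }  — shift
  I11: { [X → f e n .] }  — reduce
  I12: { [P → e f . n] }  — shift
  I13: { [P → e f n .] }  — reduce
  I14: { [E → X E . ,] }  — shift
  I15: { [E → X E , .] }  — reduce

No state contains more than one complete item.

Answer: No reduce-reduce conflicts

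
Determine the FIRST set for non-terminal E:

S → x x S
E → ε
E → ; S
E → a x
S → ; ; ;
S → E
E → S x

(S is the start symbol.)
{ ';', 'a', 'x', ε }

FIRST sets of the other non-terminals involved (by the same procedure, iterated to a fixed point):
  FIRST(S) = { ';', 'a', 'x', ε }

From E → ε:
  - ε-production, so ε ∈ FIRST(E)
From E → ; S:
  - ';' is a terminal: add ';' and stop
From E → a x:
  - a is a terminal: add 'a' and stop
From E → S x:
  - S is a non-terminal: add FIRST(S) \ {ε} = { ';', 'a', 'x' }
    S is nullable, so continue to the next symbol
  - x is a terminal: add 'x' and stop

Collecting: FIRST(E) = { ';', 'a', 'x', ε }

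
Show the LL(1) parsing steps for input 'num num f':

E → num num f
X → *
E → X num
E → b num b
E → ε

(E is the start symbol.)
LL(1) parsing maintains a stack (initially the start symbol over $) and the input. At each step: if the stack top is a terminal, match it against the current input token; if it is a non-terminal N, replace it with the RHS of M[N, lookahead] (the unique production whose predict set contains the lookahead).

Stack is shown with the top on the left.

Stack        Input        Action
--------------------------------
E $          num num f $  output E → num num f
num num f $  num num f $  match 'num'
num f $      num f $      match 'num'
f $          f $          match 'f'
$            $            accept

The string is accepted.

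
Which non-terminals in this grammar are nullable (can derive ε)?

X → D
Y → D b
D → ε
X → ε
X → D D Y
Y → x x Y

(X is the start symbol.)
ε-productions: D → ε, X → ε
So D, X are immediately nullable.
No further non-terminal can be added: every production for the remaining non-terminals contains a terminal or a non-nullable non-terminal.
Nullable = { 'D', 'X' }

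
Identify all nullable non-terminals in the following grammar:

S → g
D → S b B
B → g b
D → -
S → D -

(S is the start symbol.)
A non-terminal is nullable if it can derive ε (the empty string): either it has an ε-production, or it has a production whose right-hand side consists entirely of nullable non-terminals.

There are no ε-productions, so no non-terminal can derive ε.
No non-terminals are nullable.

Answer: None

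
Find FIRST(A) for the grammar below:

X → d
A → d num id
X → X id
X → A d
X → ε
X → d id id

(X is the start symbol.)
To compute FIRST(A), examine every production with A on the left-hand side, reading each right-hand side left to right until a non-nullable symbol is reached.

From A → d num id:
  - d is a terminal: add 'd' and stop

Collecting: FIRST(A) = { 'd' }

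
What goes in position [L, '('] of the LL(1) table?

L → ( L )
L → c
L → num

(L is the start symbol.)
To find M[L, '('], we find productions for L where '(' is in the predict set (PREDICT(N → α) = (FIRST(α) \ {ε}) ∪ (FOLLOW(N) if α ⇒* ε)).

L → ( L ): PREDICT = { '(' }
  '(' is in predict set, so this production goes in M[L, '(']
L → c: PREDICT = { 'c' }
L → num: PREDICT = { 'num' }

M[L, '('] = L → ( L )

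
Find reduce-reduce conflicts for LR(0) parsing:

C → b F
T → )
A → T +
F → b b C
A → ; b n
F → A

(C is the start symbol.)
Augment with C' → C and build the canonical LR(0) collection (I0 = CLOSURE({[C' → . C]}), then GOTO on every symbol after a dot until no new states appear). It has 14 states:
  I0: { [C → . b F], [C' → . C] }  — shift
  I1: { [C' → C .] }  — accept
  I2: { [A → . ; b n], [A → . T +], [C → b . F], [F → . A], [F → . b b C], [T → . )] }  — shift
  I3: { [T → ) .] }  — reduce
  I4: { [A → ; . b n] }  — shift
  I5: { [F → A .] }  — reduce
  I6: { [C → b F .] }  — reduce
  I7: { [A → T . +] }  — shift
  I8: { [F → b . b C] }  — shift
  I9: { [C → . b F], [F → b b . C] }  — shift
  I10: { [F → b b C .] }  — reduce
  I11: { [A → T + .] }  — reduce
  I12: { [A → ; b . n] }  — shift
  I13: { [A → ; b n .] }  — reduce

No state contains more than one complete item.

Answer: No reduce-reduce conflicts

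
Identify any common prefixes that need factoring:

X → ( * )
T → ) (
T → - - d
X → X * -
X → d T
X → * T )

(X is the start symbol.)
Left-factoring is needed when two productions for the same non-terminal
share a common prefix on the right-hand side.

Productions for X:
  X → ( * )
  X → X * -
  X → d T
  X → * T )
Productions for T:
  T → ) (
  T → - - d

No common prefixes found.

Answer: No, left-factoring is not needed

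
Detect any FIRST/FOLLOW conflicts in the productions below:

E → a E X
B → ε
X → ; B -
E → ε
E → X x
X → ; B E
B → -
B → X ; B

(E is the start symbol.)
Yes. E → X x with FOLLOW(E) on { ';' }; B → '-' with FOLLOW(B) on { '-' }; B → X ';' B with FOLLOW(B) on { ';' }

Nullable non-terminals: B, E.
FIRST sets used below: FIRST(X) = { ';' }

B: nullable alternative(s) B → ε; FOLLOW(B) = { $, '-', ';', 'a', 'x' }
  B → ε: FIRST \ {ε} = { } — this is the only nullable alternative, skip
  B → -: FIRST \ {ε} = { '-' } — overlaps FOLLOW(B) on { '-' }: CONFLICT
  B → X ; B: FIRST \ {ε} = { ';' } — overlaps FOLLOW(B) on { ';' }: CONFLICT

E: nullable alternative(s) E → ε; FOLLOW(E) = { $, ';', 'x' }
  E → a E X: FIRST \ {ε} = { 'a' } — disjoint from FOLLOW(E)
  E → ε: FIRST \ {ε} = { } — this is the only nullable alternative, skip
  E → X x: FIRST \ {ε} = { ';' } — overlaps FOLLOW(E) on { ';' }: CONFLICT

X has no nullable alternative, so no FIRST/FOLLOW check is needed there.

So the grammar has 3 FIRST/FOLLOW conflicts (marked CONFLICT above).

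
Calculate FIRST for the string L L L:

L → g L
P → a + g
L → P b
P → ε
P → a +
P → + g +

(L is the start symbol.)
{ '+', 'a', 'b', 'g' }

FIRST sets of the non-terminals involved (from the grammar, by fixed-point iteration):
  FIRST(L) = { '+', 'a', 'b', 'g' }

To compute FIRST(L L L), process the symbols left to right:
Symbol L is a non-terminal. Add FIRST(L) \ {ε} = { '+', 'a', 'b', 'g' }
L is not nullable (ε ∉ FIRST(L)), so stop here.
FIRST(L L L) = { '+', 'a', 'b', 'g' }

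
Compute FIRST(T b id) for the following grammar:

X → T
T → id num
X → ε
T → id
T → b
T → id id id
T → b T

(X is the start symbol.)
{ 'b', 'id' }

FIRST sets of the non-terminals involved (from the grammar, by fixed-point iteration):
  FIRST(T) = { 'b', 'id' }

To compute FIRST(T b id), process the symbols left to right:
Symbol T is a non-terminal. Add FIRST(T) \ {ε} = { 'b', 'id' }
T is not nullable (ε ∉ FIRST(T)), so stop here.
FIRST(T b id) = { 'b', 'id' }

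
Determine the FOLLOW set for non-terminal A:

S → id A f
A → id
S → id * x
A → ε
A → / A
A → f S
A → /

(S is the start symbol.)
{ 'f' }

To compute FOLLOW(A), find every occurrence of A on a right-hand side N → α A β: add FIRST(β) \ {ε}, and if β is empty or nullable also add FOLLOW(N). Iterate to a fixed point.

In S → id A f: A is followed by f, add FIRST(f) \ {ε} = { 'f' }
In A → / A: A is at the end; this adds FOLLOW(A) to itself — nothing new

Taking the union: FOLLOW(A) = { 'f' }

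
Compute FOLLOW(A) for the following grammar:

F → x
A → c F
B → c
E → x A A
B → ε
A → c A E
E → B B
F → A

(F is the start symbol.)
In E → x A A: A is followed by A, add FIRST(A) \ {ε} = { 'c' }
In E → x A A: A is at the end, add FOLLOW(E)
In A → c A E: A is followed by E, add FIRST(E) \ {ε} = { 'c', 'x' }
  E is nullable, so FOLLOW(A) is also included — that is the set being defined, nothing new
In F → A: A is at the end, add FOLLOW(F)

The FOLLOW sets referred to above (computed the same way, to a fixed point):
  FOLLOW(E) = { $, 'c', 'x' }
  FOLLOW(F) = { $, 'c', 'x' }

Taking the union: FOLLOW(A) = { $, 'c', 'x' }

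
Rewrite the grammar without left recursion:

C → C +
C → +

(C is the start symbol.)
C is directly left-recursive. The standard transformation for
  A → A α₁ | ... | A α_m | β₁ | ... | β_n
is
  A  → β₁ A' | ... | β_n A'
  A' → α₁ A' | ... | α_m A' | ε

C → + becomes C → + C'
C → C + becomes C' → + C'
Add C' → ε

Resulting grammar:
C → + C'
C' → + C'
C' → ε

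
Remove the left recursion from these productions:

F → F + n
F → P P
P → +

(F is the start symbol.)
F is directly left-recursive. The standard transformation for
  A → A α₁ | ... | A α_m | β₁ | ... | β_n
is
  A  → β₁ A' | ... | β_n A'
  A' → α₁ A' | ... | α_m A' | ε

F → P P becomes F → P P F'
F → F + n becomes F' → + n F'
Add F' → ε

Productions for other non-terminals are unchanged:
  P → +

Resulting grammar:
F → P P F'
F' → + n F'
F' → ε
P → +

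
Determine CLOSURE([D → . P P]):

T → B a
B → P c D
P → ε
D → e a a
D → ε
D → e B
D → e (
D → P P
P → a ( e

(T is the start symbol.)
Start with: [D → . P P]
  [D → . P P] has the dot before P: add [P → .], [P → . a ( e]
No further items can be added.

CLOSURE = { [D → . P P], [P → . a ( e], [P → .] }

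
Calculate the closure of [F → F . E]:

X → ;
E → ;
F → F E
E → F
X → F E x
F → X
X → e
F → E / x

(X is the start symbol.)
{ [E → . ;], [E → . F], [F → . E / x], [F → . F E], [F → . X], [F → F . E], [X → . ;], [X → . F E x], [X → . e] }

Start with: [F → F . E]
  [F → F . E] has the dot before E: add [E → . ;], [E → . F]
  [E → . F] has the dot before F: add [F → . F E], [F → . X], [F → . E / x]
  [F → . X] has the dot before X: add [X → . ;], [X → . F E x], [X → . e]
No further items can be added.

CLOSURE = { [E → . ;], [E → . F], [F → . E / x], [F → . F E], [F → . X], [F → F . E], [X → . ;], [X → . F E x], [X → . e] }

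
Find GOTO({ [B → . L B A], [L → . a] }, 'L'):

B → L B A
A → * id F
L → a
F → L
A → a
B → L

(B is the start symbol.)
GOTO(I, 'L') = CLOSURE({ [A → αX.β] : [A → α.Xβ] ∈ I, X = 'L' })

Items with dot before 'L', with the dot advanced:
  [B → . L B A] → [B → L . B A]
Closure of the advanced items:
  [B → L . B A] has the dot before B: add [B → . L B A], [B → . L]
  [B → . L B A] has the dot before L: add [L → . a]

GOTO = { [B → . L B A], [B → . L], [B → L . B A], [L → . a] }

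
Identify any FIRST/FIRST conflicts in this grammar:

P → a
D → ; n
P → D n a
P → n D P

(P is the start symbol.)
FIRST sets of the non-terminals at (or reachable through a nullable prefix from) the front of some alternative:
  FIRST(D) = { ';' }

Productions for P:
  P → a: FIRST = { 'a' }
  P → D n a: FIRST = { ';' }
  P → n D P: FIRST = { 'n' }
D has only one production, so no FIRST/FIRST conflict is possible there.

All alternatives of each non-terminal have pairwise disjoint FIRST sets.

Answer: No FIRST/FIRST conflicts.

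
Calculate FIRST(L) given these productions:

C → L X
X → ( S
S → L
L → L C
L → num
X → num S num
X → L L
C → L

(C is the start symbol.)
To compute FIRST(L), examine every production with L on the left-hand side, reading each right-hand side left to right until a non-nullable symbol is reached.

From L → L C:
  - L is the symbol being defined: contributes nothing new
    L is not nullable, so stop
From L → num:
  - num is a terminal: add 'num' and stop

Collecting: FIRST(L) = { 'num' }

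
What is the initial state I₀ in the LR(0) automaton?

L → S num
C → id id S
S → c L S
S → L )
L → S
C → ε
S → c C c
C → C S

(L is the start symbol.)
First, augment the grammar with L' → L
I₀ = CLOSURE({ [L' → . L] }):
  [L' → . L] has the dot before L: add [L → . S num], [L → . S]
  [L → . S num] has the dot before S: add [S → . c L S], [S → . L )], [S → . c C c]
No further items can be added.

I₀ = { [L → . S num], [L → . S], [L' → . L], [S → . L )], [S → . c C c], [S → . c L S] }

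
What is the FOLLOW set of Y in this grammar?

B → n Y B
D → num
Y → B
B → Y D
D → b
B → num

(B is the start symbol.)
To compute FOLLOW(Y), find every occurrence of Y on a right-hand side N → α Y β: add FIRST(β) \ {ε}, and if β is empty or nullable also add FOLLOW(N). Iterate to a fixed point.

In B → n Y B: Y is followed by B, add FIRST(B) \ {ε} = { 'n', 'num' }
In B → Y D: Y is followed by D, add FIRST(D) \ {ε} = { 'b', 'num' }

Taking the union: FOLLOW(Y) = { 'b', 'n', 'num' }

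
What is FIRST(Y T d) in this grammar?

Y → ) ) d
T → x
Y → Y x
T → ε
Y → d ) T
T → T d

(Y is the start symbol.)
FIRST sets of the non-terminals involved (from the grammar, by fixed-point iteration):
  FIRST(Y) = { ')', 'd' }

To compute FIRST(Y T d), process the symbols left to right:
Symbol Y is a non-terminal. Add FIRST(Y) \ {ε} = { ')', 'd' }
Y is not nullable (ε ∉ FIRST(Y)), so stop here.
FIRST(Y T d) = { ')', 'd' }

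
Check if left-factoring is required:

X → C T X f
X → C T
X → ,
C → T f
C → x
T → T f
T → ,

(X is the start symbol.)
Yes, X has productions with common prefix 'C T'

Left-factoring is needed when two productions for the same non-terminal
share a common prefix on the right-hand side.

Productions for X:
  X → C T X f
  X → C T
  X → ,
Productions for C:
  C → T f
  C → x
Productions for T:
  T → T f
  T → ,

Found common prefix 'C T' in productions for X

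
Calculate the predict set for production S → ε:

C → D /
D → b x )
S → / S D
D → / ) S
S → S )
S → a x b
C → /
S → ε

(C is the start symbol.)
{ ')', '/', 'b' }

PREDICT(S → ε) = (FIRST(RHS) \ {ε}) ∪ (FOLLOW(S) if ε ∈ FIRST(RHS), i.e. RHS ⇒* ε)
The right-hand side is ε (FIRST(ε) = { ε }), so the predict set is FOLLOW(S) = { ')', '/', 'b' }
PREDICT(S → ε) = { ')', '/', 'b' }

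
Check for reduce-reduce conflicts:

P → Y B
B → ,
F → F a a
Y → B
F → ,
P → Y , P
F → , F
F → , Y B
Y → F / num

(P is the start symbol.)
Yes — I1: [B → , .] vs [F → , .]

A reduce-reduce conflict occurs when an LR(0) state has two complete items [A → α .] and [B → β .] — both call for a reduction, and with no lookahead the parser cannot choose between them.

Augment with P' → P and build the canonical LR(0) collection (I0 = CLOSURE({[P' → . P]}), then GOTO on every symbol after a dot until no new states appear). It has 17 states:
  I0: { [B → . ,], [F → . , F], [F → . , Y B], [F → . ,], [F → . F a a], [P → . Y , P], [P → . Y B], [P' → . P], [Y → . B], [Y → . F / num] }  — shift
  I1: { [B → , .], [B → . ,], [F → , . F], [F → , . Y B], [F → , .], [F → . , F], [F → . , Y B], [F → . ,], [F → . F a a], [Y → . B], [Y → . F / num] }  — shift, 2 reduces
  I2: { [Y → B .] }  — reduce
  I3: { [F → F . a a], [Y → F . / num] }  — shift
  I4: { [P' → P .] }  — accept
  I5: { [B → . ,], [P → Y . , P], [P → Y . B] }  — shift
  I6: { [B → , .], [B → . ,], [F → . , F], [F → . , Y B], [F → . ,], [F → . F a a], [P → . Y , P], [P → . Y B], [P → Y , . P], [Y → . B], [Y → . F / num] }  — shift, reduce
  I7: { [P → Y B .] }  — reduce
  I8: { [P → Y , P .] }  — reduce
  I9: { [Y → F / . num] }  — shift
  I10: { [F → F a . a] }  — shift
  I11: { [F → F a a .] }  — reduce
  I12: { [Y → F / num .] }  — reduce
  I13: { [F → , F .], [F → F . a a], [Y → F . / num] }  — shift, reduce
  I14: { [B → . ,], [F → , Y . B] }  — shift
  I15: { [B → , .] }  — reduce
  I16: { [F → , Y B .] }  — reduce

I1 contains complete items [B → , .], [F → , .] — reduce-reduce conflict.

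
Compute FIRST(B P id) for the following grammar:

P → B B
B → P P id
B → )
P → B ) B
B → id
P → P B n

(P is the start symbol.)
FIRST sets of the non-terminals involved (from the grammar, by fixed-point iteration):
  FIRST(B) = { ')', 'id' }

To compute FIRST(B P id), process the symbols left to right:
Symbol B is a non-terminal. Add FIRST(B) \ {ε} = { ')', 'id' }
B is not nullable (ε ∉ FIRST(B)), so stop here.
FIRST(B P id) = { ')', 'id' }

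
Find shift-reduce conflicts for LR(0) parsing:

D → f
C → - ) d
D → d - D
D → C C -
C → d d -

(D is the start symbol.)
No shift-reduce conflicts

A shift-reduce conflict occurs when an LR(0) state has both:
  - a complete (reduce) item [A → α .] (dot at the end), and
  - a shift item [B → β . c γ] (dot before a terminal).

Augment with D' → D and build the canonical LR(0) collection (I0 = CLOSURE({[D' → . D]}), then GOTO on every symbol after a dot until no new states appear). It has 15 states:
  I0: { [C → . - ) d], [C → . d d -], [D → . C C -], [D → . d - D], [D → . f], [D' → . D] }  — shift
  I1: { [C → - . ) d] }  — shift
  I2: { [C → . - ) d], [C → . d d -], [D → C . C -] }  — shift
  I3: { [D' → D .] }  — accept
  I4: { [C → d . d -], [D → d . - D] }  — shift
  I5: { [D → f .] }  — reduce
  I6: { [C → . - ) d], [C → . d d -], [D → . C C -], [D → . d - D], [D → . f], [D → d - . D] }  — shift
  I7: { [C → d d . -] }  — shift
  I8: { [C → d d - .] }  — reduce
  I9: { [D → d - D .] }  — reduce
  I10: { [D → C C . -] }  — shift
  I11: { [C → d . d -] }  — shift
  I12: { [D → C C - .] }  — reduce
  I13: { [C → - ) . d] }  — shift
  I14: { [C → - ) d .] }  — reduce

No state contains both a complete item and a shift item.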